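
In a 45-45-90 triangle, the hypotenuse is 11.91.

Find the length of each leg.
In a 45-45-90 triangle, hypotenuse = leg·√2  →  leg = hypotenuse/√2
leg = 11.91/√2 = 8.422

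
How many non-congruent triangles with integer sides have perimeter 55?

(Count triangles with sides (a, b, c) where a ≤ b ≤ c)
With a ≤ b ≤ c and a + b + c = 55, the triangle inequality a + b > c gives c < 55/2, so c ≤ 27.
Iterate a from 1 to ⌊p/3⌋ = 18; for each a, b ranges from a to ⌊(p−a)/2⌋ with c = p − a − b, keeping only c ≥ b.
Triples: (1, 27, 27), (2, 26, 27), (3, 25, 27), …
Count = 70 triangles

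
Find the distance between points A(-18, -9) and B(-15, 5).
Using the distance formula: d = sqrt((x₂-x₁)² + (y₂-y₁)²)
dx = (-15) - (-18) = 3
dy = 5 - (-9) = 14
d = sqrt(3² + 14²) = sqrt(9 + 196) = sqrt(205) = 14.32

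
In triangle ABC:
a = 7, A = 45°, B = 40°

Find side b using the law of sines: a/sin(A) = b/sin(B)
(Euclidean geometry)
b = a·sin(B)/sin(A) = 7·sin(40°)/sin(45°)
b = 7·0.642788/0.707107 = 6.363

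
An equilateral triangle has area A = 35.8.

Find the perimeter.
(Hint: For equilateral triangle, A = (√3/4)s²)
A = (√3/4)s²  →  s² = 4A/√3 = 4·35.8/√3 = 82.6766
s = 9.09267
Perimeter = 3s = 27.28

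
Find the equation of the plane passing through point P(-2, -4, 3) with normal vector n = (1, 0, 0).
d = n·P = (1)(-2) + (0)(-4) + (0)(3) = -2
Plane: x = -2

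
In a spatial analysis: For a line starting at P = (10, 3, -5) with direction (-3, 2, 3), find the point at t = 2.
P(2) = (10 + (-3)(2), 3 + 2(2), -5 + 3(2)) = (4, 7, 1)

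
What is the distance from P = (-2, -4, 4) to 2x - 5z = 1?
d = |2(-2) + 0(-4) + (-5)(4) - (1)| / √(2² + 0² + (-5)²) = 25/√29 = 4.642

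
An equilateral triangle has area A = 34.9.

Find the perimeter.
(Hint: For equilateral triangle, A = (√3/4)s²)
A = (√3/4)s²  →  s² = 4A/√3 = 4·34.9/√3 = 80.5981
s = 8.97764
Perimeter = 3s = 26.93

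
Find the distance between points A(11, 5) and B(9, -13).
Using the distance formula: d = sqrt((x₂-x₁)² + (y₂-y₁)²)
dx = 9 - 11 = -2
dy = (-13) - 5 = -18
d = sqrt((-2)² + (-18)²) = sqrt(4 + 324) = sqrt(328) = 18.11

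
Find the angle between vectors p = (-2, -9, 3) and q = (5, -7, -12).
p·q = 17, |p|² = 94, |q|² = 218
cos θ = 17/√20492 ≈ 0.1188
θ ≈ 83.18°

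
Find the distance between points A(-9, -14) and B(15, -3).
Using the distance formula: d = sqrt((x₂-x₁)² + (y₂-y₁)²)
dx = 15 - (-9) = 24
dy = (-3) - (-14) = 11
d = sqrt(24² + 11²) = sqrt(576 + 121) = sqrt(697) = 26.40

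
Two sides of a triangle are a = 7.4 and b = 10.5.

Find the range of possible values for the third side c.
By the triangle inequality: |a - b| < c < a + b
|7.4 - 10.5| < c < 7.4 + 10.5
3.1 < c < 17.9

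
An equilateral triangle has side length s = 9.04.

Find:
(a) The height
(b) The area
(a) Height h = s·√3/2 = 9.04·√3/2 = 7.829
(b) Area = (√3/4)·s² = (√3/4)·9.04² = (√3/4)·81.7216 = 35.39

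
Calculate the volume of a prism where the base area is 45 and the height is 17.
Volume = base area * height
Volume = 45 * 17
Volume = 765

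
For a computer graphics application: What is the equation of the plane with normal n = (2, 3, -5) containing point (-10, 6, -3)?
d = n·P = (2)(-10) + (3)(6) + (-5)(-3) = 13
Plane: 2x + 3y - 5z = 13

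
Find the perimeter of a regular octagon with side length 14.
Perimeter = number of sides * side length
Perimeter = 8 * 14
Perimeter = 112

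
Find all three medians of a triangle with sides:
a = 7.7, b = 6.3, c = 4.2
Using m_x = ½√(2y² + 2z² - x²):
m_a = ½√(2·6.3² + 2·4.2² - 7.7²) = ½√55.37 = 3.721
m_b = ½√(2·7.7² + 2·4.2² - 6.3²) = ½√114.17 = 5.343
m_c = ½√(2·7.7² + 2·6.3² - 4.2²) = ½√180.32 = 6.714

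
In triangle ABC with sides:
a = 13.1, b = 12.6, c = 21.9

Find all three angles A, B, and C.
By the law of cosines:
cos(A) = (b² + c² - a²)/(2bc) = 0.845764  →  A = 32.25°
cos(B) = (a² + c² - b²)/(2ac) = 0.858273  →  B = 30.88°
cos(C) = (a² + b² - c²)/(2ab) = -0.452078  →  C = 116.9°
Check: A + B + C = 180.0° ✓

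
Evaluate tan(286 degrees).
tan(286 degrees) = -3.4874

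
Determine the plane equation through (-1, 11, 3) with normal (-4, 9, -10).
d = n·P = (-4)(-1) + (9)(11) + (-10)(3) = 73
Plane: -4x + 9y - 10z = 73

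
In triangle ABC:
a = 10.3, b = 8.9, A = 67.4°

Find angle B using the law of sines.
sin(B)/b = sin(A)/a
sin(B) = b·sin(A)/a = 8.9·sin(67.4°)/10.3 = 0.797725
B = arcsin(0.797725) = 52.91°  (b ≤ a, so B ≤ A and the acute solution is unique)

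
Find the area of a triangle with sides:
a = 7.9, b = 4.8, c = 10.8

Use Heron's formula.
s = (a+b+c)/2 = (7.9+4.8+10.8)/2 = 11.75
A = √(s(s-a)(s-b)(s-c)) = √(11.75·3.85·6.95·0.95)
A = √298.681 = 17.28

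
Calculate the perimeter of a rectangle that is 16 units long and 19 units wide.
Perimeter = 2 * (length + width)
Perimeter = 2 * (16 + 19)
Perimeter = 2 * 35
Perimeter = 70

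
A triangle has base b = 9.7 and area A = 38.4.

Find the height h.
A = ½bh  →  h = 2A/b
h = 2·38.4/9.7 = 7.918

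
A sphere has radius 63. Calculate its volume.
Volume = (4/3) * pi * r³
Volume = (4/3) * pi * 63³
Volume = (4/3) * pi * 250047
Volume = 1047394.42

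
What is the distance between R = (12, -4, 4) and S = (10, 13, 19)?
d = √[(-2)² + (17)² + (15)²] = √518 = 22.76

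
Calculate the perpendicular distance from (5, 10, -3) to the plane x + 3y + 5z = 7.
d = |1(5) + 3(10) + 5(-3) - (7)| / √(1² + 3² + 5²) = 13/√35 = 2.197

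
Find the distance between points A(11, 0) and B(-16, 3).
Using the distance formula: d = sqrt((x₂-x₁)² + (y₂-y₁)²)
dx = (-16) - 11 = -27
dy = 3 - 0 = 3
d = sqrt((-27)² + 3²) = sqrt(729 + 9) = sqrt(738) = 27.17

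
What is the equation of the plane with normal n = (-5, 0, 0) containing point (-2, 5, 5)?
d = n·P = (-5)(-2) + (0)(5) + (0)(5) = 10
Plane: -5x = 10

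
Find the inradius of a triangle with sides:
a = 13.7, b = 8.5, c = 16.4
s = (a+b+c)/2 = (13.7+8.5+16.4)/2 = 19.3
Area = √(s(s-a)(s-b)(s-c)) = √(19.3·5.6·10.8·2.9) = 58.1813
r = Area/s = 58.1813/19.3 = 3.015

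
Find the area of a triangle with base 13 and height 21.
Area = (1/2) * base * height
Area = (1/2) * 13 * 21
Area = 136.50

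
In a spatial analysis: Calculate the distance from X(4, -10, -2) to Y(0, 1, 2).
d = √[(-4)² + (11)² + (4)²] = √153 = 12.37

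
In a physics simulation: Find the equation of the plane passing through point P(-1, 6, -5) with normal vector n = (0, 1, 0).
d = n·P = (0)(-1) + (1)(6) + (0)(-5) = 6
Plane: y = 6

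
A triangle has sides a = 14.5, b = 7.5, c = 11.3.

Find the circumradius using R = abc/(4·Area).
s = (a+b+c)/2 = 16.65
Area = √(s(s-a)(s-b)(s-c)) = √(16.65·2.15·9.15·5.35) = 41.8614
R = abc/(4·Area) = (14.5·7.5·11.3)/(4·41.8614) = 1228.875/167.4456 = 7.339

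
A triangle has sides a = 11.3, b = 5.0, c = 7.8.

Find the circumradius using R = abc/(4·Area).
s = (a+b+c)/2 = 12.05
Area = √(s(s-a)(s-b)(s-c)) = √(12.05·0.75·7.05·4.25) = 16.4556
R = abc/(4·Area) = (11.3·5.0·7.8)/(4·16.4556) = 440.7/65.8224 = 6.695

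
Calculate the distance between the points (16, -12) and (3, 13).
Using the distance formula: d = sqrt((x₂-x₁)² + (y₂-y₁)²)
dx = 3 - 16 = -13
dy = 13 - (-12) = 25
d = sqrt((-13)² + 25²) = sqrt(169 + 625) = sqrt(794) = 28.18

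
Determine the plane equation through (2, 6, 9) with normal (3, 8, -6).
d = n·P = (3)(2) + (8)(6) + (-6)(9) = 0
Plane: 3x + 8y - 6z = 0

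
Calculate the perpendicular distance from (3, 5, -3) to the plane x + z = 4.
d = |1(3) + 0(5) + 1(-3) - (4)| / √(1² + 0² + 1²) = 4/√2 = 2.828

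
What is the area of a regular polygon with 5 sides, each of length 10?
For a regular 5-gon with side length s = 10:
Apothem a = s / (2*tan(pi/5)) = 10 / (2*tan(pi/5)) ≈ 6.8819
Perimeter P = 5 * 10 = 50
Area = (1/2) * P * a = (1/2) * 50 * 6.8819 = 172.05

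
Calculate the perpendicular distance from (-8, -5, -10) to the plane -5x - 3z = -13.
d = |(-5)(-8) + 0(-5) + (-3)(-10) - (-13)| / √((-5)² + 0² + (-3)²) = 83/√34 = 14.23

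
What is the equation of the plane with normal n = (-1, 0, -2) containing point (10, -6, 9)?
d = n·P = (-1)(10) + (0)(-6) + (-2)(9) = -28
Plane: -x - 2z = -28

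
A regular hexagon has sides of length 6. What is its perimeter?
Perimeter = number of sides * side length
Perimeter = 6 * 6
Perimeter = 36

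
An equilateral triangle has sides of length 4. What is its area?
Area = (sqrt(3)/4) * s²
Area = (sqrt(3)/4) * 4²
Area = (sqrt(3)/4) * 16
Area = 6.93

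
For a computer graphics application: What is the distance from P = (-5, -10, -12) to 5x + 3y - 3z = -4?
d = |5(-5) + 3(-10) + (-3)(-12) - (-4)| / √(5² + 3² + (-3)²) = 15/√43 = 2.287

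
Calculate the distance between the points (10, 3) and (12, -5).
Using the distance formula: d = sqrt((x₂-x₁)² + (y₂-y₁)²)
dx = 12 - 10 = 2
dy = (-5) - 3 = -8
d = sqrt(2² + (-8)²) = sqrt(4 + 64) = sqrt(68) = 8.25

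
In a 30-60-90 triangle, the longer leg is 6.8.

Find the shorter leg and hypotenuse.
In a 30-60-90 triangle, sides are in ratio 1 : √3 : 2.
Long leg = short leg·√3  →  short leg = 6.8/√3 = 3.926
Hypotenuse = 2·(short leg) = 2·6.8/√3 = 7.852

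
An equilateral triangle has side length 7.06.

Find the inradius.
For an equilateral triangle, r = s/(2√3) where s is the side.
r = 7.06/(2√3) = 7.06/3.464102 = 2.038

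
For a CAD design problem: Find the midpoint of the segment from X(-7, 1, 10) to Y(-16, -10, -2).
Midpoint = ((-7-16)/2, (1-10)/2, (10-2)/2) = (-11.5, -4.5, 4)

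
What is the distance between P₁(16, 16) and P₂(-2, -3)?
Using the distance formula: d = sqrt((x₂-x₁)² + (y₂-y₁)²)
dx = (-2) - 16 = -18
dy = (-3) - 16 = -19
d = sqrt((-18)² + (-19)²) = sqrt(324 + 361) = sqrt(685) = 26.17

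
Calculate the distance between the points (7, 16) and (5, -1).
Using the distance formula: d = sqrt((x₂-x₁)² + (y₂-y₁)²)
dx = 5 - 7 = -2
dy = (-1) - 16 = -17
d = sqrt((-2)² + (-17)²) = sqrt(4 + 289) = sqrt(293) = 17.12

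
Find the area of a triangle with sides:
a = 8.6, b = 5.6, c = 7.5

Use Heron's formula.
s = (a+b+c)/2 = (8.6+5.6+7.5)/2 = 10.85
A = √(s(s-a)(s-b)(s-c)) = √(10.85·2.25·5.25·3.35)
A = √429.355 = 20.72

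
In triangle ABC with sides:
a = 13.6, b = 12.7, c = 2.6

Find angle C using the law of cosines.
cos(C) = (a² + b² - c²)/(2ab)
cos(C) = (13.6² + 12.7² - 2.6²)/(2·13.6·12.7) = 339.49/345.44 = 0.982776
C = arccos(0.982776) = 10.65°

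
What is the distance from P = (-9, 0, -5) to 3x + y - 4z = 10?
d = |3(-9) + 1(0) + (-4)(-5) - (10)| / √(3² + 1² + (-4)²) = 17/√26 = 3.334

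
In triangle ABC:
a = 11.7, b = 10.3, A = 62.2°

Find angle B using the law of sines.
sin(B)/b = sin(A)/a
sin(B) = b·sin(A)/a = 10.3·sin(62.2°)/11.7 = 0.778734
B = arcsin(0.778734) = 51.14°  (b ≤ a, so B ≤ A and the acute solution is unique)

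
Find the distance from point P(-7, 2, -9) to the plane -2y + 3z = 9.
d = |0(-7) + (-2)(2) + 3(-9) - (9)| / √(0² + (-2)² + 3²) = 40/√13 = 11.09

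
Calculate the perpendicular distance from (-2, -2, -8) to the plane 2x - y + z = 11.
d = |2(-2) + (-1)(-2) + 1(-8) - (11)| / √(2² + (-1)² + 1²) = 21/√6 = 8.573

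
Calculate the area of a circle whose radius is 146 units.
Area = pi * r²
Area = pi * 146²
Area = pi * 21316
Area = 66966.19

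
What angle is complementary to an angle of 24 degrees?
Complementary angles sum to 90 degrees.
Other angle = 90 - 24
Other angle = 66 degrees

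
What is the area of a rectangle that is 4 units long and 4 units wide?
Area = length * width
Area = 4 * 4
Area = 16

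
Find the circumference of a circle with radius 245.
Circumference = 2 * pi * r
Circumference = 2 * pi * 245
Circumference = 1539.38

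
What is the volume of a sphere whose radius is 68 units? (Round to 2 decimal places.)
Volume = (4/3) * pi * r³
Volume = (4/3) * pi * 68³
Volume = (4/3) * pi * 314432
Volume = 1317089.68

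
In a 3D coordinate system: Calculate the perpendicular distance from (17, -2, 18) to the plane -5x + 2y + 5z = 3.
d = |(-5)(17) + 2(-2) + 5(18) - (3)| / √((-5)² + 2² + 5²) = 2/√54 = 0.2722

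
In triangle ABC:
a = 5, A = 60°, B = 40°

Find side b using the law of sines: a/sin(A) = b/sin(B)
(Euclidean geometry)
b = a·sin(B)/sin(A) = 5·sin(40°)/sin(60°)
b = 5·0.642788/0.866025 = 3.711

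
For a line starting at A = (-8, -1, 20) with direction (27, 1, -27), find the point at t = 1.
P(1) = (-8 + 27(1), -1 + 1(1), 20 + (-27)(1)) = (19, 0, -7)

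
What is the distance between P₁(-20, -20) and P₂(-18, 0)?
Using the distance formula: d = sqrt((x₂-x₁)² + (y₂-y₁)²)
dx = (-18) - (-20) = 2
dy = 0 - (-20) = 20
d = sqrt(2² + 20²) = sqrt(4 + 400) = sqrt(404) = 20.10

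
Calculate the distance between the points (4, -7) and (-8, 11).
Using the distance formula: d = sqrt((x₂-x₁)² + (y₂-y₁)²)
dx = (-8) - 4 = -12
dy = 11 - (-7) = 18
d = sqrt((-12)² + 18²) = sqrt(144 + 324) = sqrt(468) = 21.63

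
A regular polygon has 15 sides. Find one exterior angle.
Exterior angle of a regular n-gon = 360/n
Exterior angle = 360/15
Exterior angle = 24 degrees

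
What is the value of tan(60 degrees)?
tan(60 degrees) = sqrt(3)
Decimal approximation: 1.7321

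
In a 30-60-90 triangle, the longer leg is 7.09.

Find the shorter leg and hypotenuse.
In a 30-60-90 triangle, sides are in ratio 1 : √3 : 2.
Long leg = short leg·√3  →  short leg = 7.09/√3 = 4.093
Hypotenuse = 2·(short leg) = 2·7.09/√3 = 8.187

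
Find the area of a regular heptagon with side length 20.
For a regular 7-gon with side length s = 20:
Apothem a = s / (2*tan(pi/7)) = 20 / (2*tan(pi/7)) ≈ 20.7652
Perimeter P = 7 * 20 = 140
Area = (1/2) * P * a = (1/2) * 140 * 20.7652 = 1453.56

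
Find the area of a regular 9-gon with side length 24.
For a regular 9-gon with side length s = 24:
Apothem a = s / (2*tan(pi/9)) = 24 / (2*tan(pi/9)) ≈ 32.9697
Perimeter P = 9 * 24 = 216
Area = (1/2) * P * a = (1/2) * 216 * 32.9697 = 3560.73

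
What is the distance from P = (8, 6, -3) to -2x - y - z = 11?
d = |(-2)(8) + (-1)(6) + (-1)(-3) - (11)| / √((-2)² + (-1)² + (-1)²) = 30/√6 = 12.25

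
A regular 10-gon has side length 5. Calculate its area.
For a regular 10-gon with side length s = 5:
Apothem a = s / (2*tan(pi/10)) = 5 / (2*tan(pi/10)) ≈ 7.6942
Perimeter P = 10 * 5 = 50
Area = (1/2) * P * a = (1/2) * 50 * 7.6942 = 192.36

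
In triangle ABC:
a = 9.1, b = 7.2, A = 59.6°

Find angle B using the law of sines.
sin(B)/b = sin(A)/a
sin(B) = b·sin(A)/a = 7.2·sin(59.6°)/9.1 = 0.682428
B = arcsin(0.682428) = 43.03°  (b ≤ a, so B ≤ A and the acute solution is unique)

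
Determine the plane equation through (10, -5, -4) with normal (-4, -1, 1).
d = n·P = (-4)(10) + (-1)(-5) + (1)(-4) = -39
Plane: -4x - y + z = -39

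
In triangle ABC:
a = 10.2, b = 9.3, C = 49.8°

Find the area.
Using A = ½ab·sin(C):
A = ½·10.2·9.3·sin(49.8°) = ½·94.86·0.763796 = 36.23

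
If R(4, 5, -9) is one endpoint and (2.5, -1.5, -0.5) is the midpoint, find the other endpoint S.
S = (2×2.5 - 4, 2×(-1.5) - 5, 2×(-0.5) - (-9)) = (1, -8, 8)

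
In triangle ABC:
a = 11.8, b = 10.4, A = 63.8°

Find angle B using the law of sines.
sin(B)/b = sin(A)/a
sin(B) = b·sin(A)/a = 10.4·sin(63.8°)/11.8 = 0.790804
B = arcsin(0.790804) = 52.26°  (b ≤ a, so B ≤ A and the acute solution is unique)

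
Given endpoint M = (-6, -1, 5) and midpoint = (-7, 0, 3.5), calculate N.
N = (2×(-7) - (-6), 2×0 - (-1), 2×3.5 - 5) = (-8, 1, 2)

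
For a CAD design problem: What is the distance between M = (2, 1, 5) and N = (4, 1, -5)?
d = √[(2)² + (0)² + (-10)²] = √104 = 10.2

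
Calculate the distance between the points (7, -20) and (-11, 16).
Using the distance formula: d = sqrt((x₂-x₁)² + (y₂-y₁)²)
dx = (-11) - 7 = -18
dy = 16 - (-20) = 36
d = sqrt((-18)² + 36²) = sqrt(324 + 1296) = sqrt(1620) = 40.25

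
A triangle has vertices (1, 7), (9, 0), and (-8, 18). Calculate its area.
Using the coordinate formula: Area = (1/2)|x₁(y₂-y₃) + x₂(y₃-y₁) + x₃(y₁-y₂)|
Area = (1/2)|1(0-18) + 9(18-7) + (-8)(7-0)|
Area = (1/2)|1*(-18) + 9*11 + (-8)*7|
Area = (1/2)|(-18) + 99 + (-56)|
Area = (1/2)*25 = 12.50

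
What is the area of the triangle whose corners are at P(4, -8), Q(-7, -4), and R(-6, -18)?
Using the coordinate formula: Area = (1/2)|x₁(y₂-y₃) + x₂(y₃-y₁) + x₃(y₁-y₂)|
Area = (1/2)|4((-4)-(-18)) + (-7)((-18)-(-8)) + (-6)((-8)-(-4))|
Area = (1/2)|4*14 + (-7)*(-10) + (-6)*(-4)|
Area = (1/2)|56 + 70 + 24|
Area = (1/2)*150 = 75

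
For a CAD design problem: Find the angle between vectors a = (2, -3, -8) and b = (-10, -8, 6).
a·b = -44, |a|² = 77, |b|² = 200
cos θ = -44/√15400 ≈ -0.3546
θ ≈ 110.8°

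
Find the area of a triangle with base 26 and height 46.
Area = (1/2) * base * height
Area = (1/2) * 26 * 46
Area = 598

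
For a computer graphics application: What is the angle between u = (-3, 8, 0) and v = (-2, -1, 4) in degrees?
u·v = -2, |u|² = 73, |v|² = 21
cos θ = -2/√1533 ≈ -0.05108
θ ≈ 92.93°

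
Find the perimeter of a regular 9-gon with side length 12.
Perimeter = number of sides * side length
Perimeter = 9 * 12
Perimeter = 108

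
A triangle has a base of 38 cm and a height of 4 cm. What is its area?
Area = (1/2) * base * height
Area = (1/2) * 38 * 4
Area = 76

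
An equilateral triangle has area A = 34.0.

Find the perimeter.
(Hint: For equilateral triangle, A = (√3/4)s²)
A = (√3/4)s²  →  s² = 4A/√3 = 4·34.0/√3 = 78.5196
s = 8.86113
Perimeter = 3s = 26.58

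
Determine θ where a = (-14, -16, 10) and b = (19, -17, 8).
a·b = 86, |a|² = 552, |b|² = 714
cos θ = 86/√394128 ≈ 0.137
θ ≈ 82.13°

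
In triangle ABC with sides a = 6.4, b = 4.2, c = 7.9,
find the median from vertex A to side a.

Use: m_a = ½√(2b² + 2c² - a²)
m_a = ½√(2·4.2² + 2·7.9² - 6.4²)
m_a = ½√(35.28 + 124.82 - 40.96) = ½√119.14 = 5.458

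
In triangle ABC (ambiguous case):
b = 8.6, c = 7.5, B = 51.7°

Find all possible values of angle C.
sin(C)/c = sin(B)/b  →  sin(C) = c·sin(B)/b = 7.5·sin(51.7°)/8.6 = 0.684398
C₁ = arcsin(0.684398) = 43.19°,  C₂ = 180° - C₁ = 136.81°
Check C₂: A = 180° - 51.7° - 136.81° = -8.51° ≤ 0, rejected
C = 43.19° (one solution)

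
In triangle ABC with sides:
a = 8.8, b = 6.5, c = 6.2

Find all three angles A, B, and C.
By the law of cosines:
cos(A) = (b² + c² - a²)/(2bc) = 0.040323  →  A = 87.69°
cos(B) = (a² + c² - b²)/(2ac) = 0.674762  →  B = 47.56°
cos(C) = (a² + b² - c²)/(2ab) = 0.710227  →  C = 44.75°
Check: A + B + C = 180.0° ✓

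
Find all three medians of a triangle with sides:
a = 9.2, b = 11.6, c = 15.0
Using m_x = ½√(2y² + 2z² - x²):
m_a = ½√(2·11.6² + 2·15.0² - 9.2²) = ½√634.48 = 12.59
m_b = ½√(2·9.2² + 2·15.0² - 11.6²) = ½√484.72 = 11.01
m_c = ½√(2·9.2² + 2·11.6² - 15.0²) = ½√213.4 = 7.304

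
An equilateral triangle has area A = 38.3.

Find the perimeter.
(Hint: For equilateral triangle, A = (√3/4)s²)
A = (√3/4)s²  →  s² = 4A/√3 = 4·38.3/√3 = 88.4501
s = 9.40479
Perimeter = 3s = 28.21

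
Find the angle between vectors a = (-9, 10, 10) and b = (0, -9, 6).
a·b = -30, |a|² = 281, |b|² = 117
cos θ = -30/√32877 ≈ -0.1655
θ ≈ 99.52°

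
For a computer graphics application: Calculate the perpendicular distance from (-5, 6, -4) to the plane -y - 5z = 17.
d = |0(-5) + (-1)(6) + (-5)(-4) - (17)| / √(0² + (-1)² + (-5)²) = 3/√26 = 0.5883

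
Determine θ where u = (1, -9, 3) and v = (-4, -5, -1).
u·v = 38, |u|² = 91, |v|² = 42
cos θ = 38/√3822 ≈ 0.6147
θ ≈ 52.07°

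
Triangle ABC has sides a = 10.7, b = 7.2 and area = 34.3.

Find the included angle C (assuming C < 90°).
Area = ½ab·sin(C)  →  sin(C) = 2·Area/(ab)
sin(C) = 2·34.3/(10.7·7.2) = 0.890447
C = arcsin(0.890447) = 62.93°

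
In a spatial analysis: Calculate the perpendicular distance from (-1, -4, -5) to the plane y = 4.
d = |0(-1) + 1(-4) + 0(-5) - (4)| / √(0² + 1² + 0²) = 8/√1 = 8.0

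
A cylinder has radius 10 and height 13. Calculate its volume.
Volume = pi * r² * h
Volume = pi * 10² * 13
Volume = pi * 100 * 13
Volume = pi * 1300
Volume = 4084.07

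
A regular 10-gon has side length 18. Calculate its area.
For a regular 10-gon with side length s = 18:
Apothem a = s / (2*tan(pi/10)) = 18 / (2*tan(pi/10)) ≈ 27.69915
Perimeter P = 10 * 18 = 180
Area = (1/2) * P * a = (1/2) * 180 * 27.69915 = 2492.92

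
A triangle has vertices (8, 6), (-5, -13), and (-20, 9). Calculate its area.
Using the coordinate formula: Area = (1/2)|x₁(y₂-y₃) + x₂(y₃-y₁) + x₃(y₁-y₂)|
Area = (1/2)|8((-13)-9) + (-5)(9-6) + (-20)(6-(-13))|
Area = (1/2)|8*(-22) + (-5)*3 + (-20)*19|
Area = (1/2)|(-176) + (-15) + (-380)|
Area = (1/2)*571 = 285.50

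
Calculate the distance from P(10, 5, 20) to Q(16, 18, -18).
d = √[(6)² + (13)² + (-38)²] = √1649 = 40.61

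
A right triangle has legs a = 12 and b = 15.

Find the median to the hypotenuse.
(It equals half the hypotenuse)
Hypotenuse c = √(12² + 15²) = √369 = 19.2094
Median to hypotenuse = c/2 = 9.605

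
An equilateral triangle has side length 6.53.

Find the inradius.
For an equilateral triangle, r = s/(2√3) where s is the side.
r = 6.53/(2√3) = 6.53/3.464102 = 1.885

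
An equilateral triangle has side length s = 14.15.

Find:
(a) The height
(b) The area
(a) Height h = s·√3/2 = 14.15·√3/2 = 12.25
(b) Area = (√3/4)·s² = (√3/4)·14.15² = (√3/4)·200.222 = 86.7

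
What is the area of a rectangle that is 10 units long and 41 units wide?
Area = length * width
Area = 10 * 41
Area = 410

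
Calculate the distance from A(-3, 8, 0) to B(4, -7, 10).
d = √[(7)² + (-15)² + (10)²] = √374 = 19.34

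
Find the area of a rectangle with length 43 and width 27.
Area = length * width
Area = 43 * 27
Area = 1161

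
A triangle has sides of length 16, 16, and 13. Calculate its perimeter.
Perimeter = sum of all sides
Perimeter = 16 + 16 + 13
Perimeter = 45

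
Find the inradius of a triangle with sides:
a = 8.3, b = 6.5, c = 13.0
s = (a+b+c)/2 = (8.3+6.5+13.0)/2 = 13.9
Area = √(s(s-a)(s-b)(s-c)) = √(13.9·5.6·7.4·0.9) = 22.7687
r = Area/s = 22.7687/13.9 = 1.638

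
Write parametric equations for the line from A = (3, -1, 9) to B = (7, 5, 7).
Direction vector d = B - A = (4, 6, -2)
x = 3 + 4t, y = -1 + 6t, z = 9 - 2t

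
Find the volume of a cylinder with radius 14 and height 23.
Volume = pi * r² * h
Volume = pi * 14² * 23
Volume = pi * 196 * 23
Volume = pi * 4508
Volume = 14162.30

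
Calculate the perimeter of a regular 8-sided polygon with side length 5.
Perimeter = number of sides * side length
Perimeter = 8 * 5
Perimeter = 40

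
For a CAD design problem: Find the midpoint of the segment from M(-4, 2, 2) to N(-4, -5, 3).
Midpoint = ((-4-4)/2, (2-5)/2, (2+3)/2) = (-4, -1.5, 2.5)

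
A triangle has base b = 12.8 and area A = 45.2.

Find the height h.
A = ½bh  →  h = 2A/b
h = 2·45.2/12.8 = 7.062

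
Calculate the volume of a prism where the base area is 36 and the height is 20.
Volume = base area * height
Volume = 36 * 20
Volume = 720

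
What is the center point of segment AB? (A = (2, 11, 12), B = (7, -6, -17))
Midpoint = ((2+7)/2, (11-6)/2, (12-17)/2) = (4.5, 2.5, -2.5)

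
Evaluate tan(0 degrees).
tan(0 degrees) = 0
Decimal approximation: 0.0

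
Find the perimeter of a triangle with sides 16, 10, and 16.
Perimeter = sum of all sides
Perimeter = 16 + 10 + 16
Perimeter = 42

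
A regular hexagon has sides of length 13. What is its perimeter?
Perimeter = number of sides * side length
Perimeter = 6 * 13
Perimeter = 78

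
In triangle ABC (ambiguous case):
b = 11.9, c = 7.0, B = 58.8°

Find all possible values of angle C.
sin(C)/c = sin(B)/b  →  sin(C) = c·sin(B)/b = 7.0·sin(58.8°)/11.9 = 0.503155
C₁ = arcsin(0.503155) = 30.21°,  C₂ = 180° - C₁ = 149.79°
Check C₂: A = 180° - 58.8° - 149.79° = -28.59° ≤ 0, rejected
C = 30.21° (one solution)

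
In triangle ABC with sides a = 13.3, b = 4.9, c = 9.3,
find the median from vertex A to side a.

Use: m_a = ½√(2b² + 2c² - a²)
m_a = ½√(2·4.9² + 2·9.3² - 13.3²)
m_a = ½√(48.02 + 172.98 - 176.89) = ½√44.11 = 3.321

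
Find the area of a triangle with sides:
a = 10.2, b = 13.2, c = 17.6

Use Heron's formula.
s = (a+b+c)/2 = (10.2+13.2+17.6)/2 = 20.5
A = √(s(s-a)(s-b)(s-c)) = √(20.5·10.3·7.3·2.9)
A = √4470.05 = 66.86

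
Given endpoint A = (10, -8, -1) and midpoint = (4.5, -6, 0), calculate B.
B = (2×4.5 - 10, 2×(-6) - (-8), 2×0 - (-1)) = (-1, -4, 1)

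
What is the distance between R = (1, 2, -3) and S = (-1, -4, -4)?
d = √[(-2)² + (-6)² + (-1)²] = √41 = 6.403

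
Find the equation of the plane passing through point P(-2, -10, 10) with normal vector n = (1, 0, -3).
d = n·P = (1)(-2) + (0)(-10) + (-3)(10) = -32
Plane: x - 3z = -32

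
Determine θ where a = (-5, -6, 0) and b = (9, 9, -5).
a·b = -99, |a|² = 61, |b|² = 187
cos θ = -99/√11407 ≈ -0.9269
θ ≈ 158.0°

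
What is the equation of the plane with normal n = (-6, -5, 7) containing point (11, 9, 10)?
d = n·P = (-6)(11) + (-5)(9) + (7)(10) = -41
Plane: -6x - 5y + 7z = -41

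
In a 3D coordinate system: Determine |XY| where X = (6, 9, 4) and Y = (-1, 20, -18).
d = √[(-7)² + (11)² + (-22)²] = √654 = 25.57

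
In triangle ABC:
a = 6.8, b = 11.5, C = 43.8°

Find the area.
Using A = ½ab·sin(C):
A = ½·6.8·11.5·sin(43.8°) = ½·78.2·0.692143 = 27.06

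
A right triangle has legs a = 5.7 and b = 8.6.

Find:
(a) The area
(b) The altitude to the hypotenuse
(a) Area = ½ab = ½·5.7·8.6 = 24.51
(b) Hypotenuse c = √(5.7² + 8.6²) = √106.45 = 10.3175
    Area = ½·c·h_c  →  h_c = 2·Area/c = 2·24.51/10.3175 = 4.751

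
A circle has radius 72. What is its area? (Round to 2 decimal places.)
Area = pi * r²
Area = pi * 72²
Area = pi * 5184
Area = 16286.02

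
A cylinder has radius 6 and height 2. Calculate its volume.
Volume = pi * r² * h
Volume = pi * 6² * 2
Volume = pi * 36 * 2
Volume = pi * 72
Volume = 226.19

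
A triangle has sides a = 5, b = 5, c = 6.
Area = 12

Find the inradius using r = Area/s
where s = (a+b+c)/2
s = (5+5+6)/2 = 8
r = Area/s = 12/8 = 1.5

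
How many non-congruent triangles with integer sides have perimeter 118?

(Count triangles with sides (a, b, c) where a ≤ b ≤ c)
With a ≤ b ≤ c and a + b + c = 118, the triangle inequality a + b > c gives c < 118/2, so c ≤ 58.
Iterate a from 1 to ⌊p/3⌋ = 39; for each a, b ranges from a to ⌊(p−a)/2⌋ with c = p − a − b, keeping only c ≥ b.
Triples: (2, 58, 58), (3, 57, 58), (4, 56, 58), …
Count = 290 triangles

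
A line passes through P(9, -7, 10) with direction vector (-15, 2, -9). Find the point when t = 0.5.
P(0.5) = (9 + (-15)(0.5), -7 + 2(0.5), 10 + (-9)(0.5)) = (1.5, -6, 5.5)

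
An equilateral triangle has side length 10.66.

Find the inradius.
For an equilateral triangle, r = s/(2√3) where s is the side.
r = 10.66/(2√3) = 10.66/3.464102 = 3.077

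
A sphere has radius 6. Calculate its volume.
Volume = (4/3) * pi * r³
Volume = (4/3) * pi * 6³
Volume = (4/3) * pi * 216
Volume = 904.78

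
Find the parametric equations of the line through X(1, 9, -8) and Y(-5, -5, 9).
Direction vector d = Y - X = (-6, -14, 17)
x = 1 - 6t, y = 9 - 14t, z = -8 + 17t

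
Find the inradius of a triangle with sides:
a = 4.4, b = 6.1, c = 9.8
s = (a+b+c)/2 = (4.4+6.1+9.8)/2 = 10.15
Area = √(s(s-a)(s-b)(s-c)) = √(10.15·5.75·4.05·0.35) = 9.09554
r = Area/s = 9.09554/10.15 = 0.8961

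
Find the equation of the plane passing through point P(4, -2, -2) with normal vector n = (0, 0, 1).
d = n·P = (0)(4) + (0)(-2) + (1)(-2) = -2
Plane: z = -2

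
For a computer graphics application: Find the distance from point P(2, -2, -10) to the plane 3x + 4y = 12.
d = |3(2) + 4(-2) + 0(-10) - (12)| / √(3² + 4² + 0²) = 14/√25 = 2.8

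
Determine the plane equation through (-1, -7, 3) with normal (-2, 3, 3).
d = n·P = (-2)(-1) + (3)(-7) + (3)(3) = -10
Plane: -2x + 3y + 3z = -10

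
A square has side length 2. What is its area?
Area = s²
Area = 2²
Area = 4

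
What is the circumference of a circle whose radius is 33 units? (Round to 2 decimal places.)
Circumference = 2 * pi * r
Circumference = 2 * pi * 33
Circumference = 207.35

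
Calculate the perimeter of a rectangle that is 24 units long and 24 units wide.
Perimeter = 2 * (length + width)
Perimeter = 2 * (24 + 24)
Perimeter = 2 * 48
Perimeter = 96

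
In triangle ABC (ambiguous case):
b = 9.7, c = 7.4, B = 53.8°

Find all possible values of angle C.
sin(C)/c = sin(B)/b  →  sin(C) = c·sin(B)/b = 7.4·sin(53.8°)/9.7 = 0.615619
C₁ = arcsin(0.615619) = 38°,  C₂ = 180° - C₁ = 142°
Check C₂: A = 180° - 53.8° - 142° = -15.8° ≤ 0, rejected
C = 38° (one solution)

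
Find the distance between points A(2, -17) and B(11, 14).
Using the distance formula: d = sqrt((x₂-x₁)² + (y₂-y₁)²)
dx = 11 - 2 = 9
dy = 14 - (-17) = 31
d = sqrt(9² + 31²) = sqrt(81 + 961) = sqrt(1042) = 32.28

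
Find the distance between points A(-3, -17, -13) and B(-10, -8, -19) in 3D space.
d = √[(-7)² + (9)² + (-6)²] = √166 = 12.88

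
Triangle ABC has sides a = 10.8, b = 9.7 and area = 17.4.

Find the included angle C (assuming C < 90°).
Area = ½ab·sin(C)  →  sin(C) = 2·Area/(ab)
sin(C) = 2·17.4/(10.8·9.7) = 0.332188
C = arcsin(0.332188) = 19.4°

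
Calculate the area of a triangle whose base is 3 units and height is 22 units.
Area = (1/2) * base * height
Area = (1/2) * 3 * 22
Area = 33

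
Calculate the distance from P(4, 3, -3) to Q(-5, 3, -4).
d = √[(-9)² + (0)² + (-1)²] = √82 = 9.055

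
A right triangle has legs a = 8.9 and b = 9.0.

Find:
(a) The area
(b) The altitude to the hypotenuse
(a) Area = ½ab = ½·8.9·9.0 = 40.05
(b) Hypotenuse c = √(8.9² + 9.0²) = √160.21 = 12.6574
    Area = ½·c·h_c  →  h_c = 2·Area/c = 2·40.05/12.6574 = 6.328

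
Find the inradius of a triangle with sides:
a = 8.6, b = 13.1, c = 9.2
s = (a+b+c)/2 = (8.6+13.1+9.2)/2 = 15.45
Area = √(s(s-a)(s-b)(s-c)) = √(15.45·6.85·2.35·6.25) = 39.4261
r = Area/s = 39.4261/15.45 = 2.552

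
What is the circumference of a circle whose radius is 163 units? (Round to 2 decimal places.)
Circumference = 2 * pi * r
Circumference = 2 * pi * 163
Circumference = 1024.16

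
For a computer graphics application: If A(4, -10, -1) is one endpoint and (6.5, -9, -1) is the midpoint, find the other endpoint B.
B = (2×6.5 - 4, 2×(-9) - (-10), 2×(-1) - (-1)) = (9, -8, -1)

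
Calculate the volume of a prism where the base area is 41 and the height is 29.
Volume = base area * height
Volume = 41 * 29
Volume = 1189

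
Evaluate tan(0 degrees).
tan(0 degrees) = 0
Decimal approximation: 0.0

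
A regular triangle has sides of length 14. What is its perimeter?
Perimeter = number of sides * side length
Perimeter = 3 * 14
Perimeter = 42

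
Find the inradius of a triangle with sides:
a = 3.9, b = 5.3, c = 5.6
s = (a+b+c)/2 = (3.9+5.3+5.6)/2 = 7.4
Area = √(s(s-a)(s-b)(s-c)) = √(7.4·3.5·2.1·1.8) = 9.89454
r = Area/s = 9.89454/7.4 = 1.337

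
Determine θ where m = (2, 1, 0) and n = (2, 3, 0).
m·n = 7, |m|² = 5, |n|² = 13
cos θ = 7/√65 ≈ 0.8682
θ ≈ 29.74°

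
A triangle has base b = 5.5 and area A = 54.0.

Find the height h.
A = ½bh  →  h = 2A/b
h = 2·54.0/5.5 = 19.64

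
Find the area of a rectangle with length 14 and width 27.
Area = length * width
Area = 14 * 27
Area = 378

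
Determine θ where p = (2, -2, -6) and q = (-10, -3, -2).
p·q = -2, |p|² = 44, |q|² = 113
cos θ = -2/√4972 ≈ -0.02836
θ ≈ 91.63°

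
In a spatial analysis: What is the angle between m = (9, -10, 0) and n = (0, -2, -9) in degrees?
m·n = 20, |m|² = 181, |n|² = 85
cos θ = 20/√15385 ≈ 0.1612
θ ≈ 80.72°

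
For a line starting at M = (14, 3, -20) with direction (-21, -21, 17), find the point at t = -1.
P(-1) = (14 + (-21)(-1), 3 + (-21)(-1), -20 + 17(-1)) = (35, 24, -37)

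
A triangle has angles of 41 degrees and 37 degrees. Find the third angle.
Sum of angles in a triangle = 180 degrees
Third angle = 180 - 41 - 37
Third angle = 102 degrees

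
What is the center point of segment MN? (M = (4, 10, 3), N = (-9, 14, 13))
Midpoint = ((4-9)/2, (10+14)/2, (3+13)/2) = (-2.5, 12, 8)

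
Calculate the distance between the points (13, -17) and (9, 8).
Using the distance formula: d = sqrt((x₂-x₁)² + (y₂-y₁)²)
dx = 9 - 13 = -4
dy = 8 - (-17) = 25
d = sqrt((-4)² + 25²) = sqrt(16 + 625) = sqrt(641) = 25.32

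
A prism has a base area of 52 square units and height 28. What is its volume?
Volume = base area * height
Volume = 52 * 28
Volume = 1456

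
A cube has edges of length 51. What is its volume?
Volume = s³
Volume = 51³
Volume = 132651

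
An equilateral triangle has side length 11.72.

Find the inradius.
For an equilateral triangle, r = s/(2√3) where s is the side.
r = 11.72/(2√3) = 11.72/3.464102 = 3.383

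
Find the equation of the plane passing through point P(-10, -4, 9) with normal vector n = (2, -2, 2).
d = n·P = (2)(-10) + (-2)(-4) + (2)(9) = 6
Plane: 2x - 2y + 2z = 6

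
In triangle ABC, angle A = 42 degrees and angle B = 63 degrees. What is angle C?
Sum of angles in a triangle = 180 degrees
Third angle = 180 - 42 - 63
Third angle = 75 degrees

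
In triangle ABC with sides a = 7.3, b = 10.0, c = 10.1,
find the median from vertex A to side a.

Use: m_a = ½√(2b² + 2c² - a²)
m_a = ½√(2·10.0² + 2·10.1² - 7.3²)
m_a = ½√(200 + 204.02 - 53.29) = ½√350.73 = 9.364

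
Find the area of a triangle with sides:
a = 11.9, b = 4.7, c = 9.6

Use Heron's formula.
s = (a+b+c)/2 = (11.9+4.7+9.6)/2 = 13.1
A = √(s(s-a)(s-b)(s-c)) = √(13.1·1.2·8.4·3.5)
A = √462.168 = 21.5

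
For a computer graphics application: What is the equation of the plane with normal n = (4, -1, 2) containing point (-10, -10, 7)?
d = n·P = (4)(-10) + (-1)(-10) + (2)(7) = -16
Plane: 4x - y + 2z = -16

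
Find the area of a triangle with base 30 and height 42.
Area = (1/2) * base * height
Area = (1/2) * 30 * 42
Area = 630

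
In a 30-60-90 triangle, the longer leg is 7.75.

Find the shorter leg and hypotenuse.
In a 30-60-90 triangle, sides are in ratio 1 : √3 : 2.
Long leg = short leg·√3  →  short leg = 7.75/√3 = 4.474
Hypotenuse = 2·(short leg) = 2·7.75/√3 = 8.949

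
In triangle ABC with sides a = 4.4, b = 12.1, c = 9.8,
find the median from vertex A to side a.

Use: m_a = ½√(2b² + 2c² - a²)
m_a = ½√(2·12.1² + 2·9.8² - 4.4²)
m_a = ½√(292.82 + 192.08 - 19.36) = ½√465.54 = 10.79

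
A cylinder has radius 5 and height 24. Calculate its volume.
Volume = pi * r² * h
Volume = pi * 5² * 24
Volume = pi * 25 * 24
Volume = pi * 600
Volume = 1884.96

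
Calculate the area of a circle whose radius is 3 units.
Area = pi * r²
Area = pi * 3²
Area = pi * 9
Area = 28.27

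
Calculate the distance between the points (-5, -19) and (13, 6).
Using the distance formula: d = sqrt((x₂-x₁)² + (y₂-y₁)²)
dx = 13 - (-5) = 18
dy = 6 - (-19) = 25
d = sqrt(18² + 25²) = sqrt(324 + 625) = sqrt(949) = 30.81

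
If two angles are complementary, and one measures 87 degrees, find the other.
Complementary angles sum to 90 degrees.
Other angle = 90 - 87
Other angle = 3 degrees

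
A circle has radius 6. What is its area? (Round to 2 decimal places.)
Area = pi * r²
Area = pi * 6²
Area = pi * 36
Area = 113.10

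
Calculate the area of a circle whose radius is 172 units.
Area = pi * r²
Area = pi * 172²
Area = pi * 29584
Area = 92940.88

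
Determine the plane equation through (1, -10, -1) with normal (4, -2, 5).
d = n·P = (4)(1) + (-2)(-10) + (5)(-1) = 19
Plane: 4x - 2y + 5z = 19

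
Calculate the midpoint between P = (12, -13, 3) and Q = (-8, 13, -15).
Midpoint = ((12-8)/2, (-13+13)/2, (3-15)/2) = (2, 0, -6)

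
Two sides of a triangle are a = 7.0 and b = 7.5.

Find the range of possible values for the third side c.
By the triangle inequality: |a - b| < c < a + b
|7.0 - 7.5| < c < 7.0 + 7.5
0.5 < c < 14.5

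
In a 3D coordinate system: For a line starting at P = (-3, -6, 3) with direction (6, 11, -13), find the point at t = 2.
P(2) = (-3 + 6(2), -6 + 11(2), 3 + (-13)(2)) = (9, 16, -23)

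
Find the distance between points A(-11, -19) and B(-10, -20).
Using the distance formula: d = sqrt((x₂-x₁)² + (y₂-y₁)²)
dx = (-10) - (-11) = 1
dy = (-20) - (-19) = -1
d = sqrt(1² + (-1)²) = sqrt(1 + 1) = sqrt(2) = 1.41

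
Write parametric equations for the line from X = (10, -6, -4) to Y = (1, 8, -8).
Direction vector d = Y - X = (-9, 14, -4)
x = 10 - 9t, y = -6 + 14t, z = -4 - 4t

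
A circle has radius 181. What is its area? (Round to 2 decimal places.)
Area = pi * r²
Area = pi * 181²
Area = pi * 32761
Area = 102921.72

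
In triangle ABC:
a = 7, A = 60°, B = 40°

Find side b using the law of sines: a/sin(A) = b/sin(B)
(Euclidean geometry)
b = a·sin(B)/sin(A) = 7·sin(40°)/sin(60°)
b = 7·0.642788/0.866025 = 5.196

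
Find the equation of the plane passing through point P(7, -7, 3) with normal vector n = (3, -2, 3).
d = n·P = (3)(7) + (-2)(-7) + (3)(3) = 44
Plane: 3x - 2y + 3z = 44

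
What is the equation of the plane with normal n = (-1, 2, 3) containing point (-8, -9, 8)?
d = n·P = (-1)(-8) + (2)(-9) + (3)(8) = 14
Plane: -x + 2y + 3z = 14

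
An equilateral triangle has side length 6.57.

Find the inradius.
For an equilateral triangle, r = s/(2√3) where s is the side.
r = 6.57/(2√3) = 6.57/3.464102 = 1.897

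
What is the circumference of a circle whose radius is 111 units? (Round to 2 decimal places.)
Circumference = 2 * pi * r
Circumference = 2 * pi * 111
Circumference = 697.43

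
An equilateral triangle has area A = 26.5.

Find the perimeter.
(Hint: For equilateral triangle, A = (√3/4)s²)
A = (√3/4)s²  →  s² = 4A/√3 = 4·26.5/√3 = 61.1991
s = 7.82299
Perimeter = 3s = 23.47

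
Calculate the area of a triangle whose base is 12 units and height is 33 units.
Area = (1/2) * base * height
Area = (1/2) * 12 * 33
Area = 198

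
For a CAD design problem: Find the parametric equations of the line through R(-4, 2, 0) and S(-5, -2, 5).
Direction vector d = S - R = (-1, -4, 5)
x = -4 - t, y = 2 - 4t, z = 0 + 5t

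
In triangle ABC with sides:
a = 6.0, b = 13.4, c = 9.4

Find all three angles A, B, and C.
By the law of cosines:
cos(A) = (b² + c² - a²)/(2bc) = 0.920610  →  A = 22.98°
cos(B) = (a² + c² - b²)/(2ac) = -0.489362  →  B = 119.3°
cos(C) = (a² + b² - c²)/(2ab) = 0.791045  →  C = 37.72°
Check: A + B + C = 180.0° ✓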